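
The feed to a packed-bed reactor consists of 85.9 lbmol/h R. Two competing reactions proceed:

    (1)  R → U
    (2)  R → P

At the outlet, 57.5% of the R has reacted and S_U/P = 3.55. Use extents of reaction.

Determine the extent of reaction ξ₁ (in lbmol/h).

ξ₁ = 38.5 lbmol/h

Conversion of R: R consumed = 0.575 × 85.9 = 49.39 lbmol/h = 1ξ₁ + 1ξ₂.
Selectivity: 1ξ₁ / (1ξ₂) = 3.55 → ξ₁ = 3.55 ξ₂.
Substitute: (1·3.55 + 1) ξ₂ = 49.39 → ξ₂ = 10.86 lbmol/h, ξ₁ = 38.54 lbmol/h.
Outlet amounts (n = n₀ + Σ ν·ξ):
  R: 85.9 − 1(38.54) − 1(10.86) = 36.51
  U: 0 + 1(38.54) = 38.54
  P: 0 + 1(10.86) = 10.86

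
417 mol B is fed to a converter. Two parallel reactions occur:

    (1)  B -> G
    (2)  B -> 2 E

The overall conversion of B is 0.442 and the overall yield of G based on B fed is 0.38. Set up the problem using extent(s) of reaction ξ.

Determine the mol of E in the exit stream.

51.7 mol

Yield of G: 1ξ₁ / 417 = 0.38 → ξ₁ = 158.5 mol.
Conversion of B: 1ξ₁ + 1ξ₂ = 0.442 × 417 = 184.3 → ξ₂ = 25.85 mol.
Outlet amounts (n = n₀ + Σ ν·ξ):
  B: 417 − 1(158.5) − 1(25.85) = 232.7
  G: 0 + 1(158.5) = 158.5
  E: 0 + 2(25.85) = 51.71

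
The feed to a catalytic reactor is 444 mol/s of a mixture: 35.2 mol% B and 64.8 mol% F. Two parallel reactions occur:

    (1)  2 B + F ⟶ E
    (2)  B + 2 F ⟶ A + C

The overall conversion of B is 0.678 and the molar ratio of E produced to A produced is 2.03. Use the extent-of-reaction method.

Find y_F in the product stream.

0.601

Conversion of B: B consumed = 0.678 × 156.3 = 106 mol/s = 2ξ₁ + 1ξ₂.
Selectivity: 1ξ₁ / (1ξ₂) = 2.03 → ξ₁ = 2.03 ξ₂.
Substitute: (2·2.03 + 1) ξ₂ = 106 → ξ₂ = 20.94 mol/s, ξ₁ = 42.51 mol/s.
Outlet amounts (n = n₀ + Σ ν·ξ):
  B: 156.3 − 2(42.51) − 1(20.94) = 50.32
  F: 287.7 − 1(42.51) − 2(20.94) = 203.3
  E: 0 + 1(42.51) = 42.51
  A: 0 + 1(20.94) = 20.94
  C: 0 + 1(20.94) = 20.94
Total out = 338 mol/s; y_F = 203.3 / 338 = 0.6015.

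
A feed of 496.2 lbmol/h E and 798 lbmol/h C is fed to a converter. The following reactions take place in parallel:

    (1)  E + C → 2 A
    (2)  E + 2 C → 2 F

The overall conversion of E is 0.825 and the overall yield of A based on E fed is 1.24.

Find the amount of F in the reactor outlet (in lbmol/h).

Yield of A: 2ξ₁ / 496.2 = 1.24 → ξ₁ = 307.6 lbmol/h.
Conversion of E: 1ξ₁ + 1ξ₂ = 0.825 × 496.2 = 409.4 → ξ₂ = 101.7 lbmol/h.
Outlet amounts (n = n₀ + Σ ν·ξ):
  E: 496.2 − 1(307.6) − 1(101.7) = 86.84
  C: 798 − 1(307.6) − 2(101.7) = 286.9
  A: 0 + 2(307.6) = 615.3
  F: 0 + 2(101.7) = 203.4

203 lbmol/h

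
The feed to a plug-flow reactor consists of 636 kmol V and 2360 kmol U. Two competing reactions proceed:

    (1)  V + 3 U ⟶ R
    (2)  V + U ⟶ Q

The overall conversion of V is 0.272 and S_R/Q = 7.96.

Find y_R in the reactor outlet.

Conversion of V: V consumed = 0.272 × 636 = 173 kmol = 1ξ₁ + 1ξ₂.
Selectivity: 1ξ₁ / (1ξ₂) = 7.96 → ξ₁ = 7.96 ξ₂.
Substitute: (1·7.96 + 1) ξ₂ = 173 → ξ₂ = 19.31 kmol, ξ₁ = 153.7 kmol.
Outlet amounts (n = n₀ + Σ ν·ξ):
  V: 636 − 1(153.7) − 1(19.31) = 463
  U: 2360 − 3(153.7) − 1(19.31) = 1880
  R: 0 + 1(153.7) = 153.7
  Q: 0 + 1(19.31) = 19.31
Total out = 2516 kmol; y_R = 153.7 / 2516 = 0.06109.

0.0611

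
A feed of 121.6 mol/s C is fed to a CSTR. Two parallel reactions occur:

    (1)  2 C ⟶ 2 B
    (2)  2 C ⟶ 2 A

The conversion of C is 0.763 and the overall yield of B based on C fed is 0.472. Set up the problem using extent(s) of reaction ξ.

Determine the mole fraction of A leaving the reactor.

0.291

Yield of B: 2ξ₁ / 121.6 = 0.472 → ξ₁ = 28.7 mol/s.
Conversion of C: 2ξ₁ + 2ξ₂ = 0.763 × 121.6 = 92.78 → ξ₂ = 17.69 mol/s.
Outlet amounts (n = n₀ + Σ ν·ξ):
  C: 121.6 − 2(28.7) − 2(17.69) = 28.82
  B: 0 + 2(28.7) = 57.4
  A: 0 + 2(17.69) = 35.39
Total out = 121.6 mol/s; y_A = 35.39 / 121.6 = 0.291.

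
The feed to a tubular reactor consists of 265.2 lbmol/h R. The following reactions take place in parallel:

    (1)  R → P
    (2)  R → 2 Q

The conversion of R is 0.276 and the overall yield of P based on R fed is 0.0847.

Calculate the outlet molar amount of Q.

101 lbmol/h

Yield of P: 1ξ₁ / 265.2 = 0.0847 → ξ₁ = 22.46 lbmol/h.
Conversion of R: 1ξ₁ + 1ξ₂ = 0.276 × 265.2 = 73.2 → ξ₂ = 50.73 lbmol/h.
Outlet amounts (n = n₀ + Σ ν·ξ):
  R: 265.2 − 1(22.46) − 1(50.73) = 192
  P: 0 + 1(22.46) = 22.46
  Q: 0 + 2(50.73) = 101.5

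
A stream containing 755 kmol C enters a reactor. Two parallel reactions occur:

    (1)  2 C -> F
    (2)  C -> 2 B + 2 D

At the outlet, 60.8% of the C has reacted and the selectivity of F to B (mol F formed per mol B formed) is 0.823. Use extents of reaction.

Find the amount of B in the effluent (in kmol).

214 kmol

Conversion of C: C consumed = 0.608 × 755 = 459 kmol = 2ξ₁ + 1ξ₂.
Selectivity: 1ξ₁ / (2ξ₂) = 0.823 → ξ₁ = 1.646 ξ₂.
Substitute: (2·1.646 + 1) ξ₂ = 459 → ξ₂ = 107 kmol, ξ₁ = 176 kmol.
Outlet amounts (n = n₀ + Σ ν·ξ):
  C: 755 − 2(176) − 1(107) = 296
  F: 0 + 1(176) = 176
  B: 0 + 2(107) = 213.9
  D: 0 + 2(107) = 213.9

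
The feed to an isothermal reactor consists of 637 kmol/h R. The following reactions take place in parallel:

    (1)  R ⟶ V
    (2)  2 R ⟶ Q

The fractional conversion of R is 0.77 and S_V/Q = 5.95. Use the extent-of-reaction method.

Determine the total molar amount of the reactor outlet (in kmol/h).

Conversion of R: R consumed = 0.77 × 637 = 490.5 kmol/h = 1ξ₁ + 2ξ₂.
Selectivity: 1ξ₁ / (1ξ₂) = 5.95 → ξ₁ = 5.95 ξ₂.
Substitute: (1·5.95 + 2) ξ₂ = 490.5 → ξ₂ = 61.7 kmol/h, ξ₁ = 367.1 kmol/h.
Outlet amounts (n = n₀ + Σ ν·ξ):
  R: 637 − 1(367.1) − 2(61.7) = 146.5
  V: 0 + 1(367.1) = 367.1
  Q: 0 + 1(61.7) = 61.7
Total out = 146.5 + 367.1 + 61.7 = 575.3 kmol/h.

575 kmol/h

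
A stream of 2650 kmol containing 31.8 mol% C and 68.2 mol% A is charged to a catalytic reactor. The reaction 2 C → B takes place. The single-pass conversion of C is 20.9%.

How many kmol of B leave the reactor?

C reacted = 0.209 × 842.7 = 176.1 kmol; ν_C = −2, so ξ = 176.1/2 = 88.06 kmol.
Outlet amounts (n = n₀ + ν ξ):
  C: 842.7 − 2(88.06) = 666.6
  B: 0 + 1(88.06) = 88.06
  A: 1807 (inert)

88.1 kmol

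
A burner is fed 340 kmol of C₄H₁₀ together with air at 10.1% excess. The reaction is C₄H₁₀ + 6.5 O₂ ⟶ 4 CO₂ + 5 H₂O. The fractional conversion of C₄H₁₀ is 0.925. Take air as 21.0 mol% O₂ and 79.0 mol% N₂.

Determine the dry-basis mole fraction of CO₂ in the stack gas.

0.116

Stoichiometric O₂ = 6.5 × 340 = 2210 kmol; O₂ fed = 2210 × 1.101 = 2433 kmol.
N₂ fed = 2433 × 79/21 = 9154 kmol.
Fuel reacted = 0.925 × 340 → ξ = 314.5 kmol.
Outlet (n = n₀ + ν ξ):
  C₄H₁₀: 340 − 1(314.5) = 25.5
  O₂: 2433 − 6.5(314.5) = 389
  N₂: 9154 (inert)
  CO₂: 0 + 4(314.5) = 1258
  H₂O: 0 + 5(314.5) = 1572
Dry total = 10830 kmol; y_CO₂ (dry) = 1258 / 10830 = 0.1162.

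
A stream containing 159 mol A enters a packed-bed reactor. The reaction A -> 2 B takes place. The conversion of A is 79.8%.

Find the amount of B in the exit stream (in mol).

254 mol

A reacted = 0.798 × 159 = 126.9 mol; ν_A = −1, so ξ = 126.9/1 = 126.9 mol.
Outlet amounts (n = n₀ + ν ξ):
  A: 159 − 1(126.9) = 32.12
  B: 0 + 2(126.9) = 253.8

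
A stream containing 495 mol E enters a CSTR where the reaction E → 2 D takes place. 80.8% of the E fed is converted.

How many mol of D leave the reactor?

800 mol

E reacted = 0.808 × 495 = 400 mol; ν_E = −1, so ξ = 400/1 = 400 mol.
Outlet amounts (n = n₀ + ν ξ):
  E: 495 − 1(400) = 95.04
  D: 0 + 2(400) = 799.9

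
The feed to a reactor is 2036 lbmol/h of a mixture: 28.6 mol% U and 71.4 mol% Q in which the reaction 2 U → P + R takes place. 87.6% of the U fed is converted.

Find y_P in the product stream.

U reacted = 0.876 × 582.3 = 510.1 lbmol/h; ν_U = −2, so ξ = 510.1/2 = 255 lbmol/h.
Outlet amounts (n = n₀ + ν ξ):
  U: 582.3 − 2(255) = 72.2
  P: 0 + 1(255) = 255
  R: 0 + 1(255) = 255
  Q: 1454 (inert)
Total out = 2036 lbmol/h; y_P = 255 / 2036 = 0.1253.

0.125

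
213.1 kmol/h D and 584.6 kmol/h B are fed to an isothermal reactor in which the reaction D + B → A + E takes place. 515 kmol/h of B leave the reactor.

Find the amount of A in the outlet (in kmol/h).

69.6 kmol/h

For B: n = n₀ − 1ξ → 515 = 584.6 − 1ξ, giving ξ = 69.6 kmol/h.
Outlet amounts (n = n₀ + ν ξ):
  D: 213.1 − 1(69.6) = 143.5
  B: 584.6 − 1(69.6) = 515
  A: 0 + 1(69.6) = 69.6
  E: 0 + 1(69.6) = 69.6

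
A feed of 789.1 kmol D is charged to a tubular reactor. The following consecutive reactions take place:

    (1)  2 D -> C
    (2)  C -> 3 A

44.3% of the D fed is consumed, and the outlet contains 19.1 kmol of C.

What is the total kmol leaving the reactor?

926 kmol

Conversion of D: D consumed = 2ξ₁ = 0.443 × 789.1 → ξ₁ = 174.8 kmol.
C balance: n_C = 0 + 1ξ₁ − 1ξ₂ = 19.1 → ξ₂ = (1·174.8 − 19.1)/1 = 155.7 kmol.
Outlet amounts (n = n₀ + Σ ν·ξ):
  D: 789.1 − 2(174.8) = 439.5
  C: 0 + 1(174.8) − 1(155.7) = 19.1
  A: 0 + 3(155.7) = 467.1
Total out = 439.5 + 19.1 + 467.1 = 925.7 kmol.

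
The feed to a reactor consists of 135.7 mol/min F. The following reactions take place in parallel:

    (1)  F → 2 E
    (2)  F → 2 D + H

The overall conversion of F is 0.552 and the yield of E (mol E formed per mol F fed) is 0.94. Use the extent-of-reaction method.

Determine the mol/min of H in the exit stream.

Yield of E: 2ξ₁ / 135.7 = 0.94 → ξ₁ = 63.78 mol/min.
Conversion of F: 1ξ₁ + 1ξ₂ = 0.552 × 135.7 = 74.91 → ξ₂ = 11.13 mol/min.
Outlet amounts (n = n₀ + Σ ν·ξ):
  F: 135.7 − 1(63.78) − 1(11.13) = 60.79
  E: 0 + 2(63.78) = 127.6
  D: 0 + 2(11.13) = 22.25
  H: 0 + 1(11.13) = 11.13

11.1 mol/min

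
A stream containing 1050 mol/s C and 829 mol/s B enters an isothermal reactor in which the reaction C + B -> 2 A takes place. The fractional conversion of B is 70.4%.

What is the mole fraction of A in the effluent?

0.621

B reacted = 0.704 × 829 = 583.6 mol/s; ν_B = −1, so ξ = 583.6/1 = 583.6 mol/s.
Outlet amounts (n = n₀ + ν ξ):
  C: 1050 − 1(583.6) = 466.4
  B: 829 − 1(583.6) = 245.4
  A: 0 + 2(583.6) = 1167
Total out = 1879 mol/s; y_A = 1167 / 1879 = 0.6212.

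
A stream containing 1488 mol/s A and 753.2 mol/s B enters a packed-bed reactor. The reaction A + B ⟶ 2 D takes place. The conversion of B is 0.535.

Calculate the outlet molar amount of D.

806 mol/s

B reacted = 0.535 × 753.2 = 403 mol/s; ν_B = −1, so ξ = 403/1 = 403 mol/s.
Outlet amounts (n = n₀ + ν ξ):
  A: 1488 − 1(403) = 1085
  B: 753.2 − 1(403) = 350.2
  D: 0 + 2(403) = 805.9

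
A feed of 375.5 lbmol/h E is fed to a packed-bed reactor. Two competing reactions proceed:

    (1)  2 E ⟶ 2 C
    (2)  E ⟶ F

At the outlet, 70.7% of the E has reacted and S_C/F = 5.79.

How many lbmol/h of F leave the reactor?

39.1 lbmol/h

Conversion of E: E consumed = 0.707 × 375.5 = 265.5 lbmol/h = 2ξ₁ + 1ξ₂.
Selectivity: 2ξ₁ / (1ξ₂) = 5.79 → ξ₁ = 2.895 ξ₂.
Substitute: (2·2.895 + 1) ξ₂ = 265.5 → ξ₂ = 39.1 lbmol/h, ξ₁ = 113.2 lbmol/h.
Outlet amounts (n = n₀ + Σ ν·ξ):
  E: 375.5 − 2(113.2) − 1(39.1) = 110
  C: 0 + 2(113.2) = 226.4
  F: 0 + 1(39.1) = 39.1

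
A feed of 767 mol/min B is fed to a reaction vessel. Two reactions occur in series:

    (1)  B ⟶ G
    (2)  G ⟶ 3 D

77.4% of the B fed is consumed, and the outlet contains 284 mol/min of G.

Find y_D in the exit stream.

Conversion of B: B consumed = 1ξ₁ = 0.774 × 767 → ξ₁ = 593.7 mol/min.
G balance: n_G = 0 + 1ξ₁ − 1ξ₂ = 284 → ξ₂ = (1·593.7 − 284)/1 = 309.7 mol/min.
Outlet amounts (n = n₀ + Σ ν·ξ):
  B: 767 − 1(593.7) = 173.3
  G: 0 + 1(593.7) − 1(309.7) = 284
  D: 0 + 3(309.7) = 929
Total out = 1386 mol/min; y_D = 929 / 1386 = 0.6701.

0.67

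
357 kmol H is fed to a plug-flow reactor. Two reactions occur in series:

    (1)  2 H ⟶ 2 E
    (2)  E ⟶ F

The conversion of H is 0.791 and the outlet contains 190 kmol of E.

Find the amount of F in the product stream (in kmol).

Conversion of H: H consumed = 2ξ₁ = 0.791 × 357 → ξ₁ = 141.2 kmol.
E balance: n_E = 0 + 2ξ₁ − 1ξ₂ = 190 → ξ₂ = (2·141.2 − 190)/1 = 92.39 kmol.
Outlet amounts (n = n₀ + Σ ν·ξ):
  H: 357 − 2(141.2) = 74.61
  E: 0 + 2(141.2) − 1(92.39) = 190
  F: 0 + 1(92.39) = 92.39

92.4 kmol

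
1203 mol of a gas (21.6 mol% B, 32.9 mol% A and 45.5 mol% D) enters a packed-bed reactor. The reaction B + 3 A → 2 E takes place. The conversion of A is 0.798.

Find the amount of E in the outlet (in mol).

211 mol

A reacted = 0.798 × 395.8 = 315.8 mol; ν_A = −3, so ξ = 315.8/3 = 105.3 mol.
Outlet amounts (n = n₀ + ν ξ):
  B: 259.8 − 1(105.3) = 154.6
  A: 395.8 − 3(105.3) = 79.95
  E: 0 + 2(105.3) = 210.6
  D: 547.4 (inert)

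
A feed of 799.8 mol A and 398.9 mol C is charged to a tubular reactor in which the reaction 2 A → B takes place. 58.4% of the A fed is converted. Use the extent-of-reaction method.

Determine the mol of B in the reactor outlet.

234 mol

A reacted = 0.584 × 799.8 = 467.1 mol; ν_A = −2, so ξ = 467.1/2 = 233.5 mol.
Outlet amounts (n = n₀ + ν ξ):
  A: 799.8 − 2(233.5) = 332.7
  B: 0 + 1(233.5) = 233.5
  C: 398.9 (inert)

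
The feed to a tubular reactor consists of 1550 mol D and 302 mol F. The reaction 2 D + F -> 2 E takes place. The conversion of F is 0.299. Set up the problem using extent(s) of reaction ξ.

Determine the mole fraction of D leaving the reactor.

F reacted = 0.299 × 302 = 90.3 mol; ν_F = −1, so ξ = 90.3/1 = 90.3 mol.
Outlet amounts (n = n₀ + ν ξ):
  D: 1550 − 2(90.3) = 1369
  F: 302 − 1(90.3) = 211.7
  E: 0 + 2(90.3) = 180.6
Total out = 1762 mol; y_D = 1369 / 1762 = 0.7773.

0.777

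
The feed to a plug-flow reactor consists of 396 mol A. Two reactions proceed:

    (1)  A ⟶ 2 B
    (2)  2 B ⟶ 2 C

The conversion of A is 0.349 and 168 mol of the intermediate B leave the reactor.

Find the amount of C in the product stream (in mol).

108 mol

Conversion of A: A consumed = 1ξ₁ = 0.349 × 396 → ξ₁ = 138.2 mol.
B balance: n_B = 0 + 2ξ₁ − 2ξ₂ = 168 → ξ₂ = (2·138.2 − 168)/2 = 54.2 mol.
Outlet amounts (n = n₀ + Σ ν·ξ):
  A: 396 − 1(138.2) = 257.8
  B: 0 + 2(138.2) − 2(54.2) = 168
  C: 0 + 2(54.2) = 108.4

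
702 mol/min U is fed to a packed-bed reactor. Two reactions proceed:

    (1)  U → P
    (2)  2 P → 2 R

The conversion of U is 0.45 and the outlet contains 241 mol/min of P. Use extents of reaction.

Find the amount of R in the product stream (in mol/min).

Conversion of U: U consumed = 1ξ₁ = 0.45 × 702 → ξ₁ = 315.9 mol/min.
P balance: n_P = 0 + 1ξ₁ − 2ξ₂ = 241 → ξ₂ = (1·315.9 − 241)/2 = 37.45 mol/min.
Outlet amounts (n = n₀ + Σ ν·ξ):
  U: 702 − 1(315.9) = 386.1
  P: 0 + 1(315.9) − 2(37.45) = 241
  R: 0 + 2(37.45) = 74.9

74.9 mol/min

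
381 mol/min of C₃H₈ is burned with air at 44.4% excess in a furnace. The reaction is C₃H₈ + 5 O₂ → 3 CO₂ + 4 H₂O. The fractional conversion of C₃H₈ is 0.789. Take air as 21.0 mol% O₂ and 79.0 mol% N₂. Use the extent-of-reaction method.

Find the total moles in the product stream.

Stoichiometric O₂ = 5 × 381 = 1905 mol/min; O₂ fed = 1905 × 1.444 = 2751 mol/min.
N₂ fed = 2751 × 79/21 = 10350 mol/min.
Fuel reacted = 0.789 × 381 → ξ = 300.6 mol/min.
Outlet (n = n₀ + ν ξ):
  C₃H₈: 381 − 1(300.6) = 80.39
  O₂: 2751 − 5(300.6) = 1248
  N₂: 10350 (inert)
  CO₂: 0 + 3(300.6) = 901.8
  H₂O: 0 + 4(300.6) = 1202
Total out = 80.39 + 1248 + 10350 + 901.8 + 1202 = 13780 mol/min.

13800 mol/min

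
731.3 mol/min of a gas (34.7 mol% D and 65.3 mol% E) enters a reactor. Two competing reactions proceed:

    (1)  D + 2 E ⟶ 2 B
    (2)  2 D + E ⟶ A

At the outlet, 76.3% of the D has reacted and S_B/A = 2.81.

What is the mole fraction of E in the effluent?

0.485

Conversion of D: D consumed = 0.763 × 253.8 = 193.6 mol/min = 1ξ₁ + 2ξ₂.
Selectivity: 2ξ₁ / (1ξ₂) = 2.81 → ξ₁ = 1.405 ξ₂.
Substitute: (1·1.405 + 2) ξ₂ = 193.6 → ξ₂ = 56.86 mol/min, ξ₁ = 79.89 mol/min.
Outlet amounts (n = n₀ + Σ ν·ξ):
  D: 253.8 − 1(79.89) − 2(56.86) = 60.14
  E: 477.5 − 2(79.89) − 1(56.86) = 260.9
  B: 0 + 2(79.89) = 159.8
  A: 0 + 1(56.86) = 56.86
Total out = 537.7 mol/min; y_E = 260.9 / 537.7 = 0.4852.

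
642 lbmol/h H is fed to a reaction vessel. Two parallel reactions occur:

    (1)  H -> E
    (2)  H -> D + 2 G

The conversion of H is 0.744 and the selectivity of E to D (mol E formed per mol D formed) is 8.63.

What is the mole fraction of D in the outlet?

0.0669

Conversion of H: H consumed = 0.744 × 642 = 477.6 lbmol/h = 1ξ₁ + 1ξ₂.
Selectivity: 1ξ₁ / (1ξ₂) = 8.63 → ξ₁ = 8.63 ξ₂.
Substitute: (1·8.63 + 1) ξ₂ = 477.6 → ξ₂ = 49.6 lbmol/h, ξ₁ = 428 lbmol/h.
Outlet amounts (n = n₀ + Σ ν·ξ):
  H: 642 − 1(428) − 1(49.6) = 164.4
  E: 0 + 1(428) = 428
  D: 0 + 1(49.6) = 49.6
  G: 0 + 2(49.6) = 99.2
Total out = 741.2 lbmol/h; y_D = 49.6 / 741.2 = 0.06692.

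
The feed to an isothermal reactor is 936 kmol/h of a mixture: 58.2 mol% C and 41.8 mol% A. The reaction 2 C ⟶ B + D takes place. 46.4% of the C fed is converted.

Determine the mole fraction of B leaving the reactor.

C reacted = 0.464 × 544.8 = 252.8 kmol/h; ν_C = −2, so ξ = 252.8/2 = 126.4 kmol/h.
Outlet amounts (n = n₀ + ν ξ):
  C: 544.8 − 2(126.4) = 292
  B: 0 + 1(126.4) = 126.4
  D: 0 + 1(126.4) = 126.4
  A: 391.2 (inert)
Total out = 936 kmol/h; y_B = 126.4 / 936 = 0.135.

0.135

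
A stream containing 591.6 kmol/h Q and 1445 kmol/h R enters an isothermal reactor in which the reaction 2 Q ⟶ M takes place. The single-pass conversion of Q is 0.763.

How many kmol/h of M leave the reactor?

226 kmol/h

Q reacted = 0.763 × 591.6 = 451.4 kmol/h; ν_Q = −2, so ξ = 451.4/2 = 225.7 kmol/h.
Outlet amounts (n = n₀ + ν ξ):
  Q: 591.6 − 2(225.7) = 140.2
  M: 0 + 1(225.7) = 225.7
  R: 1445 (inert)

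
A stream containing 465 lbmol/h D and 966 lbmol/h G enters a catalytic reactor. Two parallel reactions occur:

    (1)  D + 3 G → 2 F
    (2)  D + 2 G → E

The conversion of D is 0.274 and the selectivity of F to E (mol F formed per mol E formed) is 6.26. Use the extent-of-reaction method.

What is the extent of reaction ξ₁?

Conversion of D: D consumed = 0.274 × 465 = 127.4 lbmol/h = 1ξ₁ + 1ξ₂.
Selectivity: 2ξ₁ / (1ξ₂) = 6.26 → ξ₁ = 3.13 ξ₂.
Substitute: (1·3.13 + 1) ξ₂ = 127.4 → ξ₂ = 30.85 lbmol/h, ξ₁ = 96.56 lbmol/h.
Outlet amounts (n = n₀ + Σ ν·ξ):
  D: 465 − 1(96.56) − 1(30.85) = 337.6
  G: 966 − 3(96.56) − 2(30.85) = 614.6
  F: 0 + 2(96.56) = 193.1
  E: 0 + 1(30.85) = 30.85

ξ₁ = 96.6 lbmol/h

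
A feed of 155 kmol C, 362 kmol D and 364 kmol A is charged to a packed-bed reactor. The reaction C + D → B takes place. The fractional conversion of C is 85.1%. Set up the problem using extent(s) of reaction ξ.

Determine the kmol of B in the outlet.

C reacted = 0.851 × 155 = 131.9 kmol; ν_C = −1, so ξ = 131.9/1 = 131.9 kmol.
Outlet amounts (n = n₀ + ν ξ):
  C: 155 − 1(131.9) = 23.09
  D: 362 − 1(131.9) = 230.1
  B: 0 + 1(131.9) = 131.9
  A: 364 (inert)

132 kmol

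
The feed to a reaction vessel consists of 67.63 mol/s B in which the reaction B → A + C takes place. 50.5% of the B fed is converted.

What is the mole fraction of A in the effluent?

0.336

B reacted = 0.505 × 67.63 = 34.15 mol/s; ν_B = −1, so ξ = 34.15/1 = 34.15 mol/s.
Outlet amounts (n = n₀ + ν ξ):
  B: 67.63 − 1(34.15) = 33.48
  A: 0 + 1(34.15) = 34.15
  C: 0 + 1(34.15) = 34.15
Total out = 101.8 mol/s; y_A = 34.15 / 101.8 = 0.3355.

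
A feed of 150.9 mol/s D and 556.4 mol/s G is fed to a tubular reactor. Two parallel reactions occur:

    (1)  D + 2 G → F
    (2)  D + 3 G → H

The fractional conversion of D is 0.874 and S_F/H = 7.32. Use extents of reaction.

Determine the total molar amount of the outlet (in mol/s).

428 mol/s

Conversion of D: D consumed = 0.874 × 150.9 = 131.9 mol/s = 1ξ₁ + 1ξ₂.
Selectivity: 1ξ₁ / (1ξ₂) = 7.32 → ξ₁ = 7.32 ξ₂.
Substitute: (1·7.32 + 1) ξ₂ = 131.9 → ξ₂ = 15.85 mol/s, ξ₁ = 116 mol/s.
Outlet amounts (n = n₀ + Σ ν·ξ):
  D: 150.9 − 1(116) − 1(15.85) = 19.01
  G: 556.4 − 2(116) − 3(15.85) = 276.8
  F: 0 + 1(116) = 116
  H: 0 + 1(15.85) = 15.85
Total out = 19.01 + 276.8 + 116 + 15.85 = 427.7 mol/s.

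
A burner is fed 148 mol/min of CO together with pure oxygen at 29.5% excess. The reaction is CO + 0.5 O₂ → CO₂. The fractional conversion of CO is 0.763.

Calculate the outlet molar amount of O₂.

39.4 mol/min

Stoichiometric O₂ = 0.5 × 148 = 74 mol/min; O₂ fed = 74 × 1.295 = 95.83 mol/min.
Fuel reacted = 0.763 × 148 → ξ = 112.9 mol/min.
Outlet (n = n₀ + ν ξ):
  CO: 148 − 1(112.9) = 35.08
  O₂: 95.83 − 0.5(112.9) = 39.37
  CO₂: 0 + 1(112.9) = 112.9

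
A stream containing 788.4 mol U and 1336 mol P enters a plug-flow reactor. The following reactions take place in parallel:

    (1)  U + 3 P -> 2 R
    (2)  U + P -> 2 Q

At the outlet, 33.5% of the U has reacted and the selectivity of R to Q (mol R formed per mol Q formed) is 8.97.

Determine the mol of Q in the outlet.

Conversion of U: U consumed = 0.335 × 788.4 = 264.1 mol = 1ξ₁ + 1ξ₂.
Selectivity: 2ξ₁ / (2ξ₂) = 8.97 → ξ₁ = 8.97 ξ₂.
Substitute: (1·8.97 + 1) ξ₂ = 264.1 → ξ₂ = 26.49 mol, ξ₁ = 237.6 mol.
Outlet amounts (n = n₀ + Σ ν·ξ):
  U: 788.4 − 1(237.6) − 1(26.49) = 524.3
  P: 1336 − 3(237.6) − 1(26.49) = 596.6
  R: 0 + 2(237.6) = 475.2
  Q: 0 + 2(26.49) = 52.98

53 mol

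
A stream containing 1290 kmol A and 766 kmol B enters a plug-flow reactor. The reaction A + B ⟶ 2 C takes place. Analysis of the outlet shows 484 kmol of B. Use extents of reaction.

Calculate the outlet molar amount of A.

For B: n = n₀ − 1ξ → 484 = 766 − 1ξ, giving ξ = 282 kmol.
Outlet amounts (n = n₀ + ν ξ):
  A: 1290 − 1(282) = 1008
  B: 766 − 1(282) = 484
  C: 0 + 2(282) = 564

1010 kmol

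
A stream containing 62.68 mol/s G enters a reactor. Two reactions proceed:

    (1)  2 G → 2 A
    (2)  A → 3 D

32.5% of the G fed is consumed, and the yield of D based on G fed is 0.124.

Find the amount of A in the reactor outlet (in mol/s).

Conversion of G: G consumed = 2ξ₁ = 0.325 × 62.68 → ξ₁ = 10.19 mol/s.
Yield of D: 3ξ₂ / 62.68 = 0.124 → ξ₂ = 2.591 mol/s.
Outlet amounts (n = n₀ + Σ ν·ξ):
  G: 62.68 − 2(10.19) = 42.31
  A: 0 + 2(10.19) − 1(2.591) = 17.78
  D: 0 + 3(2.591) = 7.772

17.8 mol/s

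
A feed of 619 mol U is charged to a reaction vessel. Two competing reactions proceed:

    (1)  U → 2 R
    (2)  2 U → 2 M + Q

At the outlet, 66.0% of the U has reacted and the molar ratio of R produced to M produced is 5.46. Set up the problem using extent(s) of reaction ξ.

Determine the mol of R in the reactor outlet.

598 mol

Conversion of U: U consumed = 0.66 × 619 = 408.5 mol = 1ξ₁ + 2ξ₂.
Selectivity: 2ξ₁ / (2ξ₂) = 5.46 → ξ₁ = 5.46 ξ₂.
Substitute: (1·5.46 + 2) ξ₂ = 408.5 → ξ₂ = 54.76 mol, ξ₁ = 299 mol.
Outlet amounts (n = n₀ + Σ ν·ξ):
  U: 619 − 1(299) − 2(54.76) = 210.5
  R: 0 + 2(299) = 598
  M: 0 + 2(54.76) = 109.5
  Q: 0 + 1(54.76) = 54.76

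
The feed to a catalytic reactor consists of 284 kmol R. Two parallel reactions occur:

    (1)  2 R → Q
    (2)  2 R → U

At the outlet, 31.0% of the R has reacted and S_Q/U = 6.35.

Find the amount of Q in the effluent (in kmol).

38 kmol

Conversion of R: R consumed = 0.31 × 284 = 88.04 kmol = 2ξ₁ + 2ξ₂.
Selectivity: 1ξ₁ / (1ξ₂) = 6.35 → ξ₁ = 6.35 ξ₂.
Substitute: (2·6.35 + 2) ξ₂ = 88.04 → ξ₂ = 5.989 kmol, ξ₁ = 38.03 kmol.
Outlet amounts (n = n₀ + Σ ν·ξ):
  R: 284 − 2(38.03) − 2(5.989) = 196
  Q: 0 + 1(38.03) = 38.03
  U: 0 + 1(5.989) = 5.989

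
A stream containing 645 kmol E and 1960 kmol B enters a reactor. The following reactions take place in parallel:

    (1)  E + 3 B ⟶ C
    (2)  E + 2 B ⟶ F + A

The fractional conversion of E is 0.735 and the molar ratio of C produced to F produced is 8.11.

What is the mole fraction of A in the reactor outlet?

0.0404

Conversion of E: E consumed = 0.735 × 645 = 474.1 kmol = 1ξ₁ + 1ξ₂.
Selectivity: 1ξ₁ / (1ξ₂) = 8.11 → ξ₁ = 8.11 ξ₂.
Substitute: (1·8.11 + 1) ξ₂ = 474.1 → ξ₂ = 52.04 kmol, ξ₁ = 422 kmol.
Outlet amounts (n = n₀ + Σ ν·ξ):
  E: 645 − 1(422) − 1(52.04) = 170.9
  B: 1960 − 3(422) − 2(52.04) = 589.8
  C: 0 + 1(422) = 422
  F: 0 + 1(52.04) = 52.04
  A: 0 + 1(52.04) = 52.04
Total out = 1287 kmol; y_A = 52.04 / 1287 = 0.04044.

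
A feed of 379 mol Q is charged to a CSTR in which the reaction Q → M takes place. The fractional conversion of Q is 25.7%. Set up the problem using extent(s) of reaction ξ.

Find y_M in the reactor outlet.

0.257

Q reacted = 0.257 × 379 = 97.4 mol; ν_Q = −1, so ξ = 97.4/1 = 97.4 mol.
Outlet amounts (n = n₀ + ν ξ):
  Q: 379 − 1(97.4) = 281.6
  M: 0 + 1(97.4) = 97.4
Total out = 379 mol; y_M = 97.4 / 379 = 0.257.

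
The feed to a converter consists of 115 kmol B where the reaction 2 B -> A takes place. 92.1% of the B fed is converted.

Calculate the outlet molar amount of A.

53 kmol

B reacted = 0.921 × 115 = 105.9 kmol; ν_B = −2, so ξ = 105.9/2 = 52.96 kmol.
Outlet amounts (n = n₀ + ν ξ):
  B: 115 − 2(52.96) = 9.085
  A: 0 + 1(52.96) = 52.96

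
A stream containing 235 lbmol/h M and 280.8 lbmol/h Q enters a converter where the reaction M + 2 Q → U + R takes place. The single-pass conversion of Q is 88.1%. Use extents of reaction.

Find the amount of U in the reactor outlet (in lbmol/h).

124 lbmol/h

Q reacted = 0.881 × 280.8 = 247.4 lbmol/h; ν_Q = −2, so ξ = 247.4/2 = 123.7 lbmol/h.
Outlet amounts (n = n₀ + ν ξ):
  M: 235 − 1(123.7) = 111.3
  Q: 280.8 − 2(123.7) = 33.42
  U: 0 + 1(123.7) = 123.7
  R: 0 + 1(123.7) = 123.7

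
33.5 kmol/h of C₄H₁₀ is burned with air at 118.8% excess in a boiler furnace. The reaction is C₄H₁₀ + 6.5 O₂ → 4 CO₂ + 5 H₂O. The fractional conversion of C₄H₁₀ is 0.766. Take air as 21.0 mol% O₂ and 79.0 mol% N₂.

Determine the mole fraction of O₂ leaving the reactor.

0.132

Stoichiometric O₂ = 6.5 × 33.5 = 217.8 kmol/h; O₂ fed = 217.8 × 2.188 = 476.4 kmol/h.
N₂ fed = 476.4 × 79/21 = 1792 kmol/h.
Fuel reacted = 0.766 × 33.5 → ξ = 25.66 kmol/h.
Outlet (n = n₀ + ν ξ):
  C₄H₁₀: 33.5 − 1(25.66) = 7.839
  O₂: 476.4 − 6.5(25.66) = 309.6
  N₂: 1792 (inert)
  CO₂: 0 + 4(25.66) = 102.6
  H₂O: 0 + 5(25.66) = 128.3
Total out = 2341 kmol/h; y_O₂ = 309.6 / 2341 = 0.1323.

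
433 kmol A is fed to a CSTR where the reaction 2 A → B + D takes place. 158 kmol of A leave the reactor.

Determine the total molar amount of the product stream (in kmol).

433 kmol

For A: n = n₀ − 2ξ → 158 = 433 − 2ξ, giving ξ = 137.5 kmol.
Outlet amounts (n = n₀ + ν ξ):
  A: 433 − 2(137.5) = 158
  B: 0 + 1(137.5) = 137.5
  D: 0 + 1(137.5) = 137.5
Total out = 158 + 137.5 + 137.5 = 433 kmol.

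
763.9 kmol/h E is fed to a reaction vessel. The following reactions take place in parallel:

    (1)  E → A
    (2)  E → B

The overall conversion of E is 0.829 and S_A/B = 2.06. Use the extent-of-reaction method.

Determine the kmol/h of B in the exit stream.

Conversion of E: E consumed = 0.829 × 763.9 = 633.3 kmol/h = 1ξ₁ + 1ξ₂.
Selectivity: 1ξ₁ / (1ξ₂) = 2.06 → ξ₁ = 2.06 ξ₂.
Substitute: (1·2.06 + 1) ξ₂ = 633.3 → ξ₂ = 207 kmol/h, ξ₁ = 426.3 kmol/h.
Outlet amounts (n = n₀ + Σ ν·ξ):
  E: 763.9 − 1(426.3) − 1(207) = 130.6
  A: 0 + 1(426.3) = 426.3
  B: 0 + 1(207) = 207

207 kmol/h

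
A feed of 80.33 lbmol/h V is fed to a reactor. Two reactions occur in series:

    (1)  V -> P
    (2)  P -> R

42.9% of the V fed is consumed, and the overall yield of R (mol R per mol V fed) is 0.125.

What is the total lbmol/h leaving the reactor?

Conversion of V: V consumed = 1ξ₁ = 0.429 × 80.33 → ξ₁ = 34.46 lbmol/h.
Yield of R: 1ξ₂ / 80.33 = 0.125 → ξ₂ = 10.04 lbmol/h.
Outlet amounts (n = n₀ + Σ ν·ξ):
  V: 80.33 − 1(34.46) = 45.87
  P: 0 + 1(34.46) − 1(10.04) = 24.42
  R: 0 + 1(10.04) = 10.04
Total out = 45.87 + 24.42 + 10.04 = 80.33 lbmol/h.

80.3 lbmol/h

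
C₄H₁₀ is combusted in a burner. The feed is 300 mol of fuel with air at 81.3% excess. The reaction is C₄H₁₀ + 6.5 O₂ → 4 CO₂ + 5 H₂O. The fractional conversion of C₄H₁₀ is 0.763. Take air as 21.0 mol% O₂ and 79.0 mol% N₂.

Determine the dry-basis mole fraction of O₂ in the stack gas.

Stoichiometric O₂ = 6.5 × 300 = 1950 mol; O₂ fed = 1950 × 1.813 = 3535 mol.
N₂ fed = 3535 × 79/21 = 13300 mol.
Fuel reacted = 0.763 × 300 → ξ = 228.9 mol.
Outlet (n = n₀ + ν ξ):
  C₄H₁₀: 300 − 1(228.9) = 71.1
  O₂: 3535 − 6.5(228.9) = 2047
  N₂: 13300 (inert)
  CO₂: 0 + 4(228.9) = 915.6
  H₂O: 0 + 5(228.9) = 1144
Dry total = 16330 mol; y_O₂ (dry) = 2047 / 16330 = 0.1254.

0.125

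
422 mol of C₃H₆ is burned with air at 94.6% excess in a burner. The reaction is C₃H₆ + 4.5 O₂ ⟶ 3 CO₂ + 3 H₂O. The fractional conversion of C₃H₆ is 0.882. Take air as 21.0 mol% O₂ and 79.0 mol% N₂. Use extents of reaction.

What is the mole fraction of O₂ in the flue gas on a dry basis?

Stoichiometric O₂ = 4.5 × 422 = 1899 mol; O₂ fed = 1899 × 1.946 = 3695 mol.
N₂ fed = 3695 × 79/21 = 13900 mol.
Fuel reacted = 0.882 × 422 → ξ = 372.2 mol.
Outlet (n = n₀ + ν ξ):
  C₃H₆: 422 − 1(372.2) = 49.8
  O₂: 3695 − 4.5(372.2) = 2021
  N₂: 13900 (inert)
  CO₂: 0 + 3(372.2) = 1117
  H₂O: 0 + 3(372.2) = 1117
Dry total = 17090 mol; y_O₂ (dry) = 2021 / 17090 = 0.1182.

0.118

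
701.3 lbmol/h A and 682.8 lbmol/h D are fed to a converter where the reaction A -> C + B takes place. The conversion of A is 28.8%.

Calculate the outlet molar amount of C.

A reacted = 0.288 × 701.3 = 202 lbmol/h; ν_A = −1, so ξ = 202/1 = 202 lbmol/h.
Outlet amounts (n = n₀ + ν ξ):
  A: 701.3 − 1(202) = 499.3
  C: 0 + 1(202) = 202
  B: 0 + 1(202) = 202
  D: 682.8 (inert)

202 lbmol/h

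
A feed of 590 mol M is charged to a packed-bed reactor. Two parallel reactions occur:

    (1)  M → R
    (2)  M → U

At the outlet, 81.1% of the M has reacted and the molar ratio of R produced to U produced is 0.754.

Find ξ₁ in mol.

ξ₁ = 206 mol

Conversion of M: M consumed = 0.811 × 590 = 478.5 mol = 1ξ₁ + 1ξ₂.
Selectivity: 1ξ₁ / (1ξ₂) = 0.754 → ξ₁ = 0.754 ξ₂.
Substitute: (1·0.754 + 1) ξ₂ = 478.5 → ξ₂ = 272.8 mol, ξ₁ = 205.7 mol.
Outlet amounts (n = n₀ + Σ ν·ξ):
  M: 590 − 1(205.7) − 1(272.8) = 111.5
  R: 0 + 1(205.7) = 205.7
  U: 0 + 1(272.8) = 272.8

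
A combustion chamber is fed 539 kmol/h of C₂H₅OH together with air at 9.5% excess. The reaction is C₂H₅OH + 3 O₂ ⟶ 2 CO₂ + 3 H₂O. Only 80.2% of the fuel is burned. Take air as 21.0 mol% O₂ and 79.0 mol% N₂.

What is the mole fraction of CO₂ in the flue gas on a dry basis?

0.107

Stoichiometric O₂ = 3 × 539 = 1617 kmol/h; O₂ fed = 1617 × 1.095 = 1771 kmol/h.
N₂ fed = 1771 × 79/21 = 6661 kmol/h.
Fuel reacted = 0.802 × 539 → ξ = 432.3 kmol/h.
Outlet (n = n₀ + ν ξ):
  C₂H₅OH: 539 − 1(432.3) = 106.7
  O₂: 1771 − 3(432.3) = 473.8
  N₂: 6661 (inert)
  CO₂: 0 + 2(432.3) = 864.6
  H₂O: 0 + 3(432.3) = 1297
Dry total = 8106 kmol/h; y_CO₂ (dry) = 864.6 / 8106 = 0.1067.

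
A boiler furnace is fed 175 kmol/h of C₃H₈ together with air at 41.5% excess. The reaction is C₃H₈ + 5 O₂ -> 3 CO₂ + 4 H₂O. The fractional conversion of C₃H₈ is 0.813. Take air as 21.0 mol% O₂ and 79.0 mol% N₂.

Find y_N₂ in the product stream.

Stoichiometric O₂ = 5 × 175 = 875 kmol/h; O₂ fed = 875 × 1.415 = 1238 kmol/h.
N₂ fed = 1238 × 79/21 = 4658 kmol/h.
Fuel reacted = 0.813 × 175 → ξ = 142.3 kmol/h.
Outlet (n = n₀ + ν ξ):
  C₃H₈: 175 − 1(142.3) = 32.73
  O₂: 1238 − 5(142.3) = 526.8
  N₂: 4658 (inert)
  CO₂: 0 + 3(142.3) = 426.8
  H₂O: 0 + 4(142.3) = 569.1
Total out = 6213 kmol/h; y_N₂ = 4658 / 6213 = 0.7497.

0.75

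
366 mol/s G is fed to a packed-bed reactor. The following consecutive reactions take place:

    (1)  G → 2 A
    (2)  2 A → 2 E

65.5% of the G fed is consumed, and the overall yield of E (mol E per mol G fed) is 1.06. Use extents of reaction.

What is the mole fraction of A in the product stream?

0.151

Conversion of G: G consumed = 1ξ₁ = 0.655 × 366 → ξ₁ = 239.7 mol/s.
Yield of E: 2ξ₂ / 366 = 1.06 → ξ₂ = 194 mol/s.
Outlet amounts (n = n₀ + Σ ν·ξ):
  G: 366 − 1(239.7) = 126.3
  A: 0 + 2(239.7) − 2(194) = 91.5
  E: 0 + 2(194) = 388
Total out = 605.7 mol/s; y_A = 91.5 / 605.7 = 0.1511.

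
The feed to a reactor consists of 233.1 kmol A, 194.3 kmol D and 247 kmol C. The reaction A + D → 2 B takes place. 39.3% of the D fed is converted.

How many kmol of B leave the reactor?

D reacted = 0.393 × 194.3 = 76.36 kmol; ν_D = −1, so ξ = 76.36/1 = 76.36 kmol.
Outlet amounts (n = n₀ + ν ξ):
  A: 233.1 − 1(76.36) = 156.7
  D: 194.3 − 1(76.36) = 117.9
  B: 0 + 2(76.36) = 152.7
  C: 247 (inert)

153 kmol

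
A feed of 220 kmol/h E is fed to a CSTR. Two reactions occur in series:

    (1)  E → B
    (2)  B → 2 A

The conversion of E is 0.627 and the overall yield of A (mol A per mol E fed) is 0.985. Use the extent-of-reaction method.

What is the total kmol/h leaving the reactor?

Conversion of E: E consumed = 1ξ₁ = 0.627 × 220 → ξ₁ = 137.9 kmol/h.
Yield of A: 2ξ₂ / 220 = 0.985 → ξ₂ = 108.3 kmol/h.
Outlet amounts (n = n₀ + Σ ν·ξ):
  E: 220 − 1(137.9) = 82.06
  B: 0 + 1(137.9) − 1(108.3) = 29.59
  A: 0 + 2(108.3) = 216.7
Total out = 82.06 + 29.59 + 216.7 = 328.4 kmol/h.

328 kmol/h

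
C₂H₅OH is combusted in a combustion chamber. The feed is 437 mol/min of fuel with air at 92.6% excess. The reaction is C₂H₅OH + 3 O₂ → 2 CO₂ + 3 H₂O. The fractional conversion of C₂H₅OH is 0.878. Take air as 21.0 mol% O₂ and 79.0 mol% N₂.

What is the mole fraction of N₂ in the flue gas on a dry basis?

0.812

Stoichiometric O₂ = 3 × 437 = 1311 mol/min; O₂ fed = 1311 × 1.926 = 2525 mol/min.
N₂ fed = 2525 × 79/21 = 9499 mol/min.
Fuel reacted = 0.878 × 437 → ξ = 383.7 mol/min.
Outlet (n = n₀ + ν ξ):
  C₂H₅OH: 437 − 1(383.7) = 53.31
  O₂: 2525 − 3(383.7) = 1374
  N₂: 9499 (inert)
  CO₂: 0 + 2(383.7) = 767.4
  H₂O: 0 + 3(383.7) = 1151
Dry total = 11690 mol/min; y_N₂ (dry) = 9499 / 11690 = 0.8123.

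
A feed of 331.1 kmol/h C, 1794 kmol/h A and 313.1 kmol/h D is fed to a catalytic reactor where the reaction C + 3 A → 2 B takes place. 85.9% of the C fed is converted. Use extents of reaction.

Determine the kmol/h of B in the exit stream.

569 kmol/h

C reacted = 0.859 × 331.1 = 284.4 kmol/h; ν_C = −1, so ξ = 284.4/1 = 284.4 kmol/h.
Outlet amounts (n = n₀ + ν ξ):
  C: 331.1 − 1(284.4) = 46.69
  A: 1794 − 3(284.4) = 940.8
  B: 0 + 2(284.4) = 568.8
  D: 313.1 (inert)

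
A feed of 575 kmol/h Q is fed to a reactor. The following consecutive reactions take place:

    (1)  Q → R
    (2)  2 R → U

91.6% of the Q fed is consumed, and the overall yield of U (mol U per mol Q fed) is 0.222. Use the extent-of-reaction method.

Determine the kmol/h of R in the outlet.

Conversion of Q: Q consumed = 1ξ₁ = 0.916 × 575 → ξ₁ = 526.7 kmol/h.
Yield of U: 1ξ₂ / 575 = 0.222 → ξ₂ = 127.7 kmol/h.
Outlet amounts (n = n₀ + Σ ν·ξ):
  Q: 575 − 1(526.7) = 48.3
  R: 0 + 1(526.7) − 2(127.7) = 271.4
  U: 0 + 1(127.7) = 127.7

271 kmol/h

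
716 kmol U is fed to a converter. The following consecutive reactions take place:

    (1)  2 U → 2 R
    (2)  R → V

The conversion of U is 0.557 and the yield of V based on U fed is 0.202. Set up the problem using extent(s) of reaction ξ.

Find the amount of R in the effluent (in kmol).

Conversion of U: U consumed = 2ξ₁ = 0.557 × 716 → ξ₁ = 199.4 kmol.
Yield of V: 1ξ₂ / 716 = 0.202 → ξ₂ = 144.6 kmol.
Outlet amounts (n = n₀ + Σ ν·ξ):
  U: 716 − 2(199.4) = 317.2
  R: 0 + 2(199.4) − 1(144.6) = 254.2
  V: 0 + 1(144.6) = 144.6

254 kmol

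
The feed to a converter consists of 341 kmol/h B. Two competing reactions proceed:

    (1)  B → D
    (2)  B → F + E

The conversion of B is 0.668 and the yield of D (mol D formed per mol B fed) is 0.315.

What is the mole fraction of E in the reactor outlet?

0.261

Yield of D: 1ξ₁ / 341 = 0.315 → ξ₁ = 107.4 kmol/h.
Conversion of B: 1ξ₁ + 1ξ₂ = 0.668 × 341 = 227.8 → ξ₂ = 120.4 kmol/h.
Outlet amounts (n = n₀ + Σ ν·ξ):
  B: 341 − 1(107.4) − 1(120.4) = 113.2
  D: 0 + 1(107.4) = 107.4
  F: 0 + 1(120.4) = 120.4
  E: 0 + 1(120.4) = 120.4
Total out = 461.4 kmol/h; y_E = 120.4 / 461.4 = 0.2609.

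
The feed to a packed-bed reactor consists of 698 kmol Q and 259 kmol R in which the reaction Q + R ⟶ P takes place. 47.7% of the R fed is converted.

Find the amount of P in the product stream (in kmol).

R reacted = 0.477 × 259 = 123.5 kmol; ν_R = −1, so ξ = 123.5/1 = 123.5 kmol.
Outlet amounts (n = n₀ + ν ξ):
  Q: 698 − 1(123.5) = 574.5
  R: 259 − 1(123.5) = 135.5
  P: 0 + 1(123.5) = 123.5

124 kmol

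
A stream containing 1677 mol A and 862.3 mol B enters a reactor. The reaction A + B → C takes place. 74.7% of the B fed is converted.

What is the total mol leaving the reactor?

1900 mol

B reacted = 0.747 × 862.3 = 644.1 mol; ν_B = −1, so ξ = 644.1/1 = 644.1 mol.
Outlet amounts (n = n₀ + ν ξ):
  A: 1677 − 1(644.1) = 1033
  B: 862.3 − 1(644.1) = 218.2
  C: 0 + 1(644.1) = 644.1
Total out = 1033 + 218.2 + 644.1 = 1895 mol.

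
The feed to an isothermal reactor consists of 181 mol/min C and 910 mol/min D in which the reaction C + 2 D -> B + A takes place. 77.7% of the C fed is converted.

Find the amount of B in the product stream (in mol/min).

C reacted = 0.777 × 181 = 140.6 mol/min; ν_C = −1, so ξ = 140.6/1 = 140.6 mol/min.
Outlet amounts (n = n₀ + ν ξ):
  C: 181 − 1(140.6) = 40.36
  D: 910 − 2(140.6) = 628.7
  B: 0 + 1(140.6) = 140.6
  A: 0 + 1(140.6) = 140.6

141 mol/min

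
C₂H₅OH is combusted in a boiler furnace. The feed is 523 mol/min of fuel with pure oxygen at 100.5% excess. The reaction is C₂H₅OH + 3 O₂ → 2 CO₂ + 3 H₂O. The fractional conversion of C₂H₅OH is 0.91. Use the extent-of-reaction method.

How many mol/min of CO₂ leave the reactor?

952 mol/min

Stoichiometric O₂ = 3 × 523 = 1569 mol/min; O₂ fed = 1569 × 2.005 = 3146 mol/min.
Fuel reacted = 0.91 × 523 → ξ = 475.9 mol/min.
Outlet (n = n₀ + ν ξ):
  C₂H₅OH: 523 − 1(475.9) = 47.07
  O₂: 3146 − 3(475.9) = 1718
  CO₂: 0 + 2(475.9) = 951.9
  H₂O: 0 + 3(475.9) = 1428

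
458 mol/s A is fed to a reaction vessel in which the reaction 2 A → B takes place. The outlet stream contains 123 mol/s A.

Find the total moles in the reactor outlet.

For A: n = n₀ − 2ξ → 123 = 458 − 2ξ, giving ξ = 167.5 mol/s.
Outlet amounts (n = n₀ + ν ξ):
  A: 458 − 2(167.5) = 123
  B: 0 + 1(167.5) = 167.5
Total out = 123 + 167.5 = 290.5 mol/s.

290 mol/s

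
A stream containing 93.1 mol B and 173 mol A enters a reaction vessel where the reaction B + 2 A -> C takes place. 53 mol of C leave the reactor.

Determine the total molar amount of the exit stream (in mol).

160 mol

For C: n = n₀ + 1ξ → 53 = 0 + 1ξ, giving ξ = 53 mol.
Outlet amounts (n = n₀ + ν ξ):
  B: 93.1 − 1(53) = 40.1
  A: 173 − 2(53) = 67
  C: 0 + 1(53) = 53
Total out = 40.1 + 67 + 53 = 160.1 mol.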